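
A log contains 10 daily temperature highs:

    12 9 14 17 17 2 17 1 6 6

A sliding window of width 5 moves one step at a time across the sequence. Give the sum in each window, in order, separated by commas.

(12, 9, 14, 17, 17) → sum 69
(9, 14, 17, 17, 2) → sum 59
(14, 17, 17, 2, 17) → sum 67
(17, 17, 2, 17, 1) → sum 54
(17, 2, 17, 1, 6) → sum 43
(2, 17, 1, 6, 6) → sum 32

69, 59, 67, 54, 43, 32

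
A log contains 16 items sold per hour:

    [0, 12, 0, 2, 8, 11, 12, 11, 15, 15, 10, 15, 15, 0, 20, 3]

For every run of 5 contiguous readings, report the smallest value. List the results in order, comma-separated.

(0, 12, 0, 2, 8) → min 0
(12, 0, 2, 8, 11) → min 0
(0, 2, 8, 11, 12) → min 0
(2, 8, 11, 12, 11) → min 2
(8, 11, 12, 11, 15) → min 8
(11, 12, 11, 15, 15) → min 11
(12, 11, 15, 15, 10) → min 10
(11, 15, 15, 10, 15) → min 10
(15, 15, 10, 15, 15) → min 10
(15, 10, 15, 15, 0) → min 0
(10, 15, 15, 0, 20) → min 0
(15, 15, 0, 20, 3) → min 0

0, 0, 0, 2, 8, 11, 10, 10, 10, 0, 0, 0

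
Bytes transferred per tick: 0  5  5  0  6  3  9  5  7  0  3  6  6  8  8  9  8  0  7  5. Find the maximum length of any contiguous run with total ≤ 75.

add 0: [0] sum 0, len 1
add 5: [0, 5] sum 5, len 2
add 5: [0, 5, 5] sum 10, len 3
add 0: [0, 5, 5, 0] sum 10, len 4
add 6: [0, 5, 5, 0, 6] sum 16, len 5
add 3: [0, 5, 5, 0, 6, 3] sum 19, len 6
add 9: [0, 5, 5, 0, 6, 3, 9] sum 28, len 7
add 5: [0, 5, 5, 0, 6, 3, 9, 5] sum 33, len 8
add 7: [0, 5, 5, 0, 6, 3, 9, 5, 7] sum 40, len 9
add 0: [0, 5, 5, 0, 6, 3, 9, 5, 7, 0] sum 40, len 10
add 3: [0, 5, 5, 0, 6, 3, 9, 5, 7, 0, 3] sum 43, len 11
add 6: [0, 5, 5, 0, 6, 3, 9, 5, 7, 0, 3, 6] sum 49, len 12
add 6: [0, 5, 5, 0, 6, 3, 9, 5, 7, 0, 3, 6, 6] sum 55, len 13
add 8: [0, 5, 5, 0, 6, 3, 9, 5, 7, 0, 3, 6, 6, 8] sum 63, len 14
add 8: [0, 5, 5, 0, 6, 3, 9, 5, 7, 0, 3, 6, 6, 8, 8] sum 71, len 15
add 9: [5, 0, 6, 3, 9, 5, 7, 0, 3, 6, 6, 8, 8, 9] sum 75, len 14
add 8: [3, 9, 5, 7, 0, 3, 6, 6, 8, 8, 9, 8] sum 72, len 12
add 0: [3, 9, 5, 7, 0, 3, 6, 6, 8, 8, 9, 8, 0] sum 72, len 13
add 7: [5, 7, 0, 3, 6, 6, 8, 8, 9, 8, 0, 7] sum 67, len 12
add 5: [5, 7, 0, 3, 6, 6, 8, 8, 9, 8, 0, 7, 5] sum 72, len 13
Longest length seen: 15.

15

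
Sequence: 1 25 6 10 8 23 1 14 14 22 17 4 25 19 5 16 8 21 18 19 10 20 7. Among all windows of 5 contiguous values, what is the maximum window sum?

1 25 6 10 8 → sum 50
25 6 10 8 23 → sum 72
6 10 8 23 1 → sum 48
10 8 23 1 14 → sum 56
8 23 1 14 14 → sum 60
23 1 14 14 22 → sum 74
1 14 14 22 17 → sum 68
14 14 22 17 4 → sum 71
14 22 17 4 25 → sum 82
22 17 4 25 19 → sum 87
17 4 25 19 5 → sum 70
4 25 19 5 16 → sum 69
25 19 5 16 8 → sum 73
19 5 16 8 21 → sum 69
5 16 8 21 18 → sum 68
16 8 21 18 19 → sum 82
8 21 18 19 10 → sum 76
21 18 19 10 20 → sum 88
18 19 10 20 7 → sum 74
Maximum of these is 88.

88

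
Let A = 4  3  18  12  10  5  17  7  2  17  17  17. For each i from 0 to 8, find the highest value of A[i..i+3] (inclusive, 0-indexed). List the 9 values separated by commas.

18, 18, 18, 17, 17, 17, 17, 17, 17

4 3 18 12 → max 18
3 18 12 10 → max 18
18 12 10 5 → max 18
12 10 5 17 → max 17
10 5 17 7 → max 17
5 17 7 2 → max 17
17 7 2 17 → max 17
7 2 17 17 → max 17
2 17 17 17 → max 17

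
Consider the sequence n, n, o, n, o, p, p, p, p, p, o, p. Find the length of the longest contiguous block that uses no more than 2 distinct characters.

8

add n: window [n] (1 distinct), len 1
add n: window [n, n] (1 distinct), len 2
add o: window [n, n, o] (2 distinct), len 3
add n: window [n, n, o, n] (2 distinct), len 4
add o: window [n, n, o, n, o] (2 distinct), len 5
add p: window [o, p] (2 distinct), len 2
add p: window [o, p, p] (2 distinct), len 3
add p: window [o, p, p, p] (2 distinct), len 4
add p: window [o, p, p, p, p] (2 distinct), len 5
add p: window [o, p, p, p, p, p] (2 distinct), len 6
add o: window [o, p, p, p, p, p, o] (2 distinct), len 7
add p: window [o, p, p, p, p, p, o, p] (2 distinct), len 8
Longest length with ≤2 distinct: 8.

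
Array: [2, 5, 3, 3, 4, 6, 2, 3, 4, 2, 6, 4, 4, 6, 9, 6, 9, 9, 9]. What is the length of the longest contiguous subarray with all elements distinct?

add 2: [2] len 1
add 5: [2, 5] len 2
add 3: [2, 5, 3] len 3
add 3 (repeat 3, move left end past it): [3] len 1
add 4: [3, 4] len 2
add 6: [3, 4, 6] len 3
add 2: [3, 4, 6, 2] len 4
add 3 (repeat 3, move left end past it): [4, 6, 2, 3] len 4
add 4 (repeat 4, move left end past it): [6, 2, 3, 4] len 4
add 2 (repeat 2, move left end past it): [3, 4, 2] len 3
add 6: [3, 4, 2, 6] len 4
add 4 (repeat 4, move left end past it): [2, 6, 4] len 3
add 4 (repeat 4, move left end past it): [4] len 1
add 6: [4, 6] len 2
add 9: [4, 6, 9] len 3
add 6 (repeat 6, move left end past it): [9, 6] len 2
add 9 (repeat 9, move left end past it): [6, 9] len 2
add 9 (repeat 9, move left end past it): [9] len 1
add 9 (repeat 9, move left end past it): [9] len 1
Longest all-distinct length: 4.

4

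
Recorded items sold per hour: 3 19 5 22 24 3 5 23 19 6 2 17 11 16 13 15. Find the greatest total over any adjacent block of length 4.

Each size-4 window and its sum:
3 19 5 22 → sum 49
19 5 22 24 → sum 70
5 22 24 3 → sum 54
22 24 3 5 → sum 54
24 3 5 23 → sum 55
3 5 23 19 → sum 50
5 23 19 6 → sum 53
23 19 6 2 → sum 50
19 6 2 17 → sum 44
6 2 17 11 → sum 36
2 17 11 16 → sum 46
17 11 16 13 → sum 57
11 16 13 15 → sum 55
Greatest of these is 70.

70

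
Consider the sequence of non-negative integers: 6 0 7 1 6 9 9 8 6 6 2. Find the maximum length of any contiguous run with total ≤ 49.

8

→ 6: sum 6, len 1
→ 0: sum 6, len 2
→ 7: sum 13, len 3
→ 1: sum 14, len 4
→ 6: sum 20, len 5
→ 9: sum 29, len 6
→ 9: sum 38, len 7
→ 8: sum 46, len 8
→ 6 (dropped 6): sum 46, len 8
→ 6 (dropped 0, 7): sum 45, len 7
→ 2: sum 47, len 8
Longest length seen: 8.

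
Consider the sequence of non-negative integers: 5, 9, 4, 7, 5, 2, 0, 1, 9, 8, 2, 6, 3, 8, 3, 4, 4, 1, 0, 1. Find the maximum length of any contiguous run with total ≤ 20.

6

[5] sum 5 len 1
[5, 9] sum 14 len 2
[5, 9, 4] sum 18 len 3
[9, 4, 7] sum 20 len 3
[4, 7, 5] sum 16 len 3
[4, 7, 5, 2] sum 18 len 4
[4, 7, 5, 2, 0] sum 18 len 5
[4, 7, 5, 2, 0, 1] sum 19 len 6
[5, 2, 0, 1, 9] sum 17 len 5
[2, 0, 1, 9, 8] sum 20 len 5
[0, 1, 9, 8, 2] sum 20 len 5
[8, 2, 6] sum 16 len 3
[8, 2, 6, 3] sum 19 len 4
[2, 6, 3, 8] sum 19 len 4
[6, 3, 8, 3] sum 20 len 4
[3, 8, 3, 4] sum 18 len 4
[8, 3, 4, 4] sum 19 len 4
[8, 3, 4, 4, 1] sum 20 len 5
[8, 3, 4, 4, 1, 0] sum 20 len 6
[3, 4, 4, 1, 0, 1] sum 13 len 6
Longest length seen: 6.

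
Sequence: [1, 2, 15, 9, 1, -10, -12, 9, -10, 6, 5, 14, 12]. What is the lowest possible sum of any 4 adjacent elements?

-23

(1, 2, 15, 9) → sum 27
(2, 15, 9, 1) → sum 27
(15, 9, 1, -10) → sum 15
(9, 1, -10, -12) → sum -12
(1, -10, -12, 9) → sum -12
(-10, -12, 9, -10) → sum -23
(-12, 9, -10, 6) → sum -7
(9, -10, 6, 5) → sum 10
(-10, 6, 5, 14) → sum 15
(6, 5, 14, 12) → sum 37
Lowest of these is -23.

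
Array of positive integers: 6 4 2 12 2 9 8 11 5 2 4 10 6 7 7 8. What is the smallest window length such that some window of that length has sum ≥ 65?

add 6: running sum 6 < 65
add 4: running sum 10 < 65
add 2: running sum 12 < 65
add 12: running sum 24 < 65
add 2: running sum 26 < 65
add 9: running sum 35 < 65
add 8: running sum 43 < 65
add 11: running sum 54 < 65
add 5: running sum 59 < 65
add 2: running sum 61 < 65
end 10: [6, 4, 2, 12, 2, 9, 8, 11, 5, 2, 4] sum 65, len 11
end 11: [2, 12, 2, 9, 8, 11, 5, 2, 4, 10] sum 65, len 10
end 12: [12, 2, 9, 8, 11, 5, 2, 4, 10, 6] sum 69, len 10
end 13: [12, 2, 9, 8, 11, 5, 2, 4, 10, 6, 7] sum 76, len 11
end 14: [9, 8, 11, 5, 2, 4, 10, 6, 7, 7] sum 69, len 10
end 15: [8, 11, 5, 2, 4, 10, 6, 7, 7, 8] sum 68, len 10
Shortest qualifying length: 10.

10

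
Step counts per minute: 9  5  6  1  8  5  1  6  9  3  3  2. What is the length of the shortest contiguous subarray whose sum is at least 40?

8

add 9: running sum 9 < 40
add 5: running sum 14 < 40
add 6: running sum 20 < 40
add 1: running sum 21 < 40
add 8: running sum 29 < 40
add 5: running sum 34 < 40
add 1: running sum 35 < 40
end 7: [9, 5, 6, 1, 8, 5, 1, 6] sum 41, len 8
end 8: [5, 6, 1, 8, 5, 1, 6, 9] sum 41, len 8
end 9: [5, 6, 1, 8, 5, 1, 6, 9, 3] sum 44, len 9
end 10: [6, 1, 8, 5, 1, 6, 9, 3, 3] sum 42, len 9
end 11: [6, 1, 8, 5, 1, 6, 9, 3, 3, 2] sum 44, len 10
Shortest qualifying length: 8.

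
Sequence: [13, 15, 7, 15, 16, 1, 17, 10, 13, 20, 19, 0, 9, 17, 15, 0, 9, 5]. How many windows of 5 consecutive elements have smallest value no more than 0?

(13, 15, 7, 15, 16) → min 7
(15, 7, 15, 16, 1) → min 1
(7, 15, 16, 1, 17) → min 1
(15, 16, 1, 17, 10) → min 1
(16, 1, 17, 10, 13) → min 1
(1, 17, 10, 13, 20) → min 1
(17, 10, 13, 20, 19) → min 10
(10, 13, 20, 19, 0) → min 0  ≤ 0 ✓
(13, 20, 19, 0, 9) → min 0  ≤ 0 ✓
(20, 19, 0, 9, 17) → min 0  ≤ 0 ✓
(19, 0, 9, 17, 15) → min 0  ≤ 0 ✓
(0, 9, 17, 15, 0) → min 0  ≤ 0 ✓
(9, 17, 15, 0, 9) → min 0  ≤ 0 ✓
(17, 15, 0, 9, 5) → min 0  ≤ 0 ✓
7 windows satisfy the condition.

7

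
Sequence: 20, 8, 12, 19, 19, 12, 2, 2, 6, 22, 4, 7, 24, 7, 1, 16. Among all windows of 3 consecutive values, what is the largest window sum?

50

20 8 12 → sum 40
8 12 19 → sum 39
12 19 19 → sum 50
19 19 12 → sum 50
19 12 2 → sum 33
12 2 2 → sum 16
2 2 6 → sum 10
2 6 22 → sum 30
6 22 4 → sum 32
22 4 7 → sum 33
4 7 24 → sum 35
7 24 7 → sum 38
24 7 1 → sum 32
7 1 16 → sum 24
Largest of these is 50.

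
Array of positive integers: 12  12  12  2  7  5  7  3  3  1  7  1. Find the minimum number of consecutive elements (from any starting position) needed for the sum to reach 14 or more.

2

Extend right; whenever the sum reaches 14, record the length and shrink from the left:
add 12: running sum 12 < 14
add 12: shortest ending here [12, 12] sum 24, len 2
add 12: shortest ending here [12, 12] sum 24, len 2
add 2: shortest ending here [12, 2] sum 14, len 2
add 7: shortest ending here [12, 2, 7] sum 21, len 3
add 5: shortest ending here [2, 7, 5] sum 14, len 3
add 7: shortest ending here [7, 5, 7] sum 19, len 3
add 3: shortest ending here [5, 7, 3] sum 15, len 3
add 3: shortest ending here [5, 7, 3, 3] sum 18, len 4
add 1: shortest ending here [7, 3, 3, 1] sum 14, len 4
add 7: shortest ending here [3, 3, 1, 7] sum 14, len 4
add 1: shortest ending here [3, 3, 1, 7, 1] sum 15, len 5
Shortest qualifying length: 2.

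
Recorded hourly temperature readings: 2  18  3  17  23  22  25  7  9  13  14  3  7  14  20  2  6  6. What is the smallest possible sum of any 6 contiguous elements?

(2, 18, 3, 17, 23, 22) → sum 85
(18, 3, 17, 23, 22, 25) → sum 108
(3, 17, 23, 22, 25, 7) → sum 97
(17, 23, 22, 25, 7, 9) → sum 103
(23, 22, 25, 7, 9, 13) → sum 99
(22, 25, 7, 9, 13, 14) → sum 90
(25, 7, 9, 13, 14, 3) → sum 71
(7, 9, 13, 14, 3, 7) → sum 53
(9, 13, 14, 3, 7, 14) → sum 60
(13, 14, 3, 7, 14, 20) → sum 71
(14, 3, 7, 14, 20, 2) → sum 60
(3, 7, 14, 20, 2, 6) → sum 52
(7, 14, 20, 2, 6, 6) → sum 55
Smallest of these is 52.

52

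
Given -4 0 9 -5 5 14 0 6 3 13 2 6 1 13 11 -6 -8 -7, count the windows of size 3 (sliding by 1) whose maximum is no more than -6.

-4 0 9 → max 9
0 9 -5 → max 9
9 -5 5 → max 9
-5 5 14 → max 14
5 14 0 → max 14
14 0 6 → max 14
0 6 3 → max 6
6 3 13 → max 13
3 13 2 → max 13
13 2 6 → max 13
2 6 1 → max 6
6 1 13 → max 13
1 13 11 → max 13
13 11 -6 → max 13
11 -6 -8 → max 11
-6 -8 -7 → max -6  ≤ -6 ✓
1 window satisfy the condition.

1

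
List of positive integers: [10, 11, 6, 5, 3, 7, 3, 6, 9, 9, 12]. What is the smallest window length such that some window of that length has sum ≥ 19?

add 10: running sum 10 < 19
add 11: shortest ending here [10, 11] sum 21, len 2
add 6: shortest ending here [10, 11, 6] sum 27, len 3
add 5: shortest ending here [11, 6, 5] sum 22, len 3
add 3: shortest ending here [11, 6, 5, 3] sum 25, len 4
add 7: shortest ending here [6, 5, 3, 7] sum 21, len 4
add 3: shortest ending here [6, 5, 3, 7, 3] sum 24, len 5
add 6: shortest ending here [3, 7, 3, 6] sum 19, len 4
add 9: shortest ending here [7, 3, 6, 9] sum 25, len 4
add 9: shortest ending here [6, 9, 9] sum 24, len 3
add 12: shortest ending here [9, 12] sum 21, len 2
Shortest qualifying length: 2.

2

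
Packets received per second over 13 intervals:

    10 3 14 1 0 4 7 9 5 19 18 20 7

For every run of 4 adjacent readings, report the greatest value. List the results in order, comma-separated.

14, 14, 14, 7, 9, 9, 19, 19, 20, 20

10 3 14 1 → max 14
3 14 1 0 → max 14
14 1 0 4 → max 14
1 0 4 7 → max 7
0 4 7 9 → max 9
4 7 9 5 → max 9
7 9 5 19 → max 19
9 5 19 18 → max 19
5 19 18 20 → max 20
19 18 20 7 → max 20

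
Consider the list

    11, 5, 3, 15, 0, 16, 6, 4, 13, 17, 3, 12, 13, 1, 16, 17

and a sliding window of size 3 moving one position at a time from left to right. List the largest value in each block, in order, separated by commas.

[11, 5, 3] → max 11
[5, 3, 15] → max 15
[3, 15, 0] → max 15
[15, 0, 16] → max 16
[0, 16, 6] → max 16
[16, 6, 4] → max 16
[6, 4, 13] → max 13
[4, 13, 17] → max 17
[13, 17, 3] → max 17
[17, 3, 12] → max 17
[3, 12, 13] → max 13
[12, 13, 1] → max 13
[13, 1, 16] → max 16
[1, 16, 17] → max 17

11, 15, 15, 16, 16, 16, 13, 17, 17, 17, 13, 13, 16, 17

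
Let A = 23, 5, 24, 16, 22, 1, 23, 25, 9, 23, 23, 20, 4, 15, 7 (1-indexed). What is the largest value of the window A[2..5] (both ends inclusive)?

Elements at indices 2..5: 5, 24, 16, 22
max(5, 24, 16, 22) = 24

24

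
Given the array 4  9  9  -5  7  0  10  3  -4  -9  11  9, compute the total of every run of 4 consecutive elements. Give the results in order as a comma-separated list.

17, 20, 11, 12, 20, 9, 0, 1, 7

(4, 9, 9, -5) → sum 17
(9, 9, -5, 7) → sum 20
(9, -5, 7, 0) → sum 11
(-5, 7, 0, 10) → sum 12
(7, 0, 10, 3) → sum 20
(0, 10, 3, -4) → sum 9
(10, 3, -4, -9) → sum 0
(3, -4, -9, 11) → sum 1
(-4, -9, 11, 9) → sum 7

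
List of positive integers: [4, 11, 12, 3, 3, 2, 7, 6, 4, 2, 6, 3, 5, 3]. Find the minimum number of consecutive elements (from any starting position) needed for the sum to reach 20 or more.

add 4: running sum 4 < 20
add 11: running sum 15 < 20
add 12: shortest ending here [11, 12] sum 23, len 2
add 3: shortest ending here [11, 12, 3] sum 26, len 3
add 3: shortest ending here [11, 12, 3, 3] sum 29, len 4
add 2: shortest ending here [12, 3, 3, 2] sum 20, len 4
add 7: shortest ending here [12, 3, 3, 2, 7] sum 27, len 5
add 6: shortest ending here [3, 3, 2, 7, 6] sum 21, len 5
add 4: shortest ending here [3, 2, 7, 6, 4] sum 22, len 5
add 2: shortest ending here [2, 7, 6, 4, 2] sum 21, len 5
add 6: shortest ending here [7, 6, 4, 2, 6] sum 25, len 5
add 3: shortest ending here [6, 4, 2, 6, 3] sum 21, len 5
add 5: shortest ending here [4, 2, 6, 3, 5] sum 20, len 5
add 3: shortest ending here [4, 2, 6, 3, 5, 3] sum 23, len 6
Shortest qualifying length: 2.

2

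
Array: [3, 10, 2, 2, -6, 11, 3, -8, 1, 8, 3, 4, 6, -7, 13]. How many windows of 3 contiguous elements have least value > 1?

3 10 2 → min 2  > 1 ✓
10 2 2 → min 2  > 1 ✓
2 2 -6 → min -6
2 -6 11 → min -6
-6 11 3 → min -6
11 3 -8 → min -8
3 -8 1 → min -8
-8 1 8 → min -8
1 8 3 → min 1
8 3 4 → min 3  > 1 ✓
3 4 6 → min 3  > 1 ✓
4 6 -7 → min -7
6 -7 13 → min -7
4 windows satisfy the condition.

4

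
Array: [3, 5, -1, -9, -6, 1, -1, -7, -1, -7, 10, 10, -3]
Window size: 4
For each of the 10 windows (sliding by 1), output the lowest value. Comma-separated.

(3, 5, -1, -9) → min -9
(5, -1, -9, -6) → min -9
(-1, -9, -6, 1) → min -9
(-9, -6, 1, -1) → min -9
(-6, 1, -1, -7) → min -7
(1, -1, -7, -1) → min -7
(-1, -7, -1, -7) → min -7
(-7, -1, -7, 10) → min -7
(-1, -7, 10, 10) → min -7
(-7, 10, 10, -3) → min -7

-9, -9, -9, -9, -7, -7, -7, -7, -7, -7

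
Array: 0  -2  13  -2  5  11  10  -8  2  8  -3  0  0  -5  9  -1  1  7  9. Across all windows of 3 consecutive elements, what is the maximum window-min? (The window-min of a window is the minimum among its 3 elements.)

[0, -2, 13] → min -2
[-2, 13, -2] → min -2
[13, -2, 5] → min -2
[-2, 5, 11] → min -2
[5, 11, 10] → min 5
[11, 10, -8] → min -8
[10, -8, 2] → min -8
[-8, 2, 8] → min -8
[2, 8, -3] → min -3
[8, -3, 0] → min -3
[-3, 0, 0] → min -3
[0, 0, -5] → min -5
[0, -5, 9] → min -5
[-5, 9, -1] → min -5
[9, -1, 1] → min -1
[-1, 1, 7] → min -1
[1, 7, 9] → min 1
Maximum of these is 5.

5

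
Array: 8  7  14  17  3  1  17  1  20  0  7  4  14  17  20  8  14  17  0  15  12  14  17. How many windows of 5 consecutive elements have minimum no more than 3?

8 7 14 17 3 → min 3  ≤ 3 ✓
7 14 17 3 1 → min 1  ≤ 3 ✓
14 17 3 1 17 → min 1  ≤ 3 ✓
17 3 1 17 1 → min 1  ≤ 3 ✓
3 1 17 1 20 → min 1  ≤ 3 ✓
1 17 1 20 0 → min 0  ≤ 3 ✓
17 1 20 0 7 → min 0  ≤ 3 ✓
1 20 0 7 4 → min 0  ≤ 3 ✓
20 0 7 4 14 → min 0  ≤ 3 ✓
0 7 4 14 17 → min 0  ≤ 3 ✓
7 4 14 17 20 → min 4
4 14 17 20 8 → min 4
14 17 20 8 14 → min 8
17 20 8 14 17 → min 8
20 8 14 17 0 → min 0  ≤ 3 ✓
8 14 17 0 15 → min 0  ≤ 3 ✓
14 17 0 15 12 → min 0  ≤ 3 ✓
17 0 15 12 14 → min 0  ≤ 3 ✓
0 15 12 14 17 → min 0  ≤ 3 ✓
15 windows satisfy the condition.

15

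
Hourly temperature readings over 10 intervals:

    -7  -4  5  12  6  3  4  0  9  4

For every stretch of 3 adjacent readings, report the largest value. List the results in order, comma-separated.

5, 12, 12, 12, 6, 4, 9, 9

(-7, -4, 5) → max 5
(-4, 5, 12) → max 12
(5, 12, 6) → max 12
(12, 6, 3) → max 12
(6, 3, 4) → max 6
(3, 4, 0) → max 4
(4, 0, 9) → max 9
(0, 9, 4) → max 9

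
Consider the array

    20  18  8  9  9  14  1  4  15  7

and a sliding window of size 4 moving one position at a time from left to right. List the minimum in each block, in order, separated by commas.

Sliding a size-4 window across the 10 values:
[20, 18, 8, 9] → min 8
[18, 8, 9, 9] → min 8
[8, 9, 9, 14] → min 8
[9, 9, 14, 1] → min 1
[9, 14, 1, 4] → min 1
[14, 1, 4, 15] → min 1
[1, 4, 15, 7] → min 1

8, 8, 8, 1, 1, 1, 1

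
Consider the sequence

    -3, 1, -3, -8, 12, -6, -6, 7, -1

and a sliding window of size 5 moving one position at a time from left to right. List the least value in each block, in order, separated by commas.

Sliding a size-5 window across the 9 values:
(-3, 1, -3, -8, 12) → min -8
(1, -3, -8, 12, -6) → min -8
(-3, -8, 12, -6, -6) → min -8
(-8, 12, -6, -6, 7) → min -8
(12, -6, -6, 7, -1) → min -6

-8, -8, -8, -8, -6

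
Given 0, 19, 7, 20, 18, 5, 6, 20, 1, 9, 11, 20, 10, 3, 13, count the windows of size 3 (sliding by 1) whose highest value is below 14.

2

[0, 19, 7] → max 19
[19, 7, 20] → max 20
[7, 20, 18] → max 20
[20, 18, 5] → max 20
[18, 5, 6] → max 18
[5, 6, 20] → max 20
[6, 20, 1] → max 20
[20, 1, 9] → max 20
[1, 9, 11] → max 11  < 14 ✓
[9, 11, 20] → max 20
[11, 20, 10] → max 20
[20, 10, 3] → max 20
[10, 3, 13] → max 13  < 14 ✓
2 windows satisfy the condition.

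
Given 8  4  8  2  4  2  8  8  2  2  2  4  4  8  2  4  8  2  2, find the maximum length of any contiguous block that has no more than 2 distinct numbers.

[8] 1 distinct, len 1
[8, 4] 2 distinct, len 2
[8, 4, 8] 2 distinct, len 3
[8, 2] 2 distinct, len 2
[2, 4] 2 distinct, len 2
[2, 4, 2] 2 distinct, len 3
[2, 8] 2 distinct, len 2
[2, 8, 8] 2 distinct, len 3
[2, 8, 8, 2] 2 distinct, len 4
[2, 8, 8, 2, 2] 2 distinct, len 5
[2, 8, 8, 2, 2, 2] 2 distinct, len 6
[2, 2, 2, 4] 2 distinct, len 4
[2, 2, 2, 4, 4] 2 distinct, len 5
[4, 4, 8] 2 distinct, len 3
[8, 2] 2 distinct, len 2
[2, 4] 2 distinct, len 2
[4, 8] 2 distinct, len 2
[8, 2] 2 distinct, len 2
[8, 2, 2] 2 distinct, len 3
Longest length with ≤2 distinct: 6.

6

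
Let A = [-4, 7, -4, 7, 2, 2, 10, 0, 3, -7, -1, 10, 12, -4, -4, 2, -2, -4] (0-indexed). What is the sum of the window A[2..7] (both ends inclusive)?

Elements at indices 2..7: -4, 7, 2, 2, 10, 0
sum(-4, 7, 2, 2, 10, 0) = 17

17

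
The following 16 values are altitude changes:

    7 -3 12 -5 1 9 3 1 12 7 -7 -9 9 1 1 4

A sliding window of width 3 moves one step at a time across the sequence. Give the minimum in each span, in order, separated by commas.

-3, -5, -5, -5, 1, 1, 1, 1, -7, -9, -9, -9, 1, 1

[7, -3, 12] → min -3
[-3, 12, -5] → min -5
[12, -5, 1] → min -5
[-5, 1, 9] → min -5
[1, 9, 3] → min 1
[9, 3, 1] → min 1
[3, 1, 12] → min 1
[1, 12, 7] → min 1
[12, 7, -7] → min -7
[7, -7, -9] → min -9
[-7, -9, 9] → min -9
[-9, 9, 1] → min -9
[9, 1, 1] → min 1
[1, 1, 4] → min 1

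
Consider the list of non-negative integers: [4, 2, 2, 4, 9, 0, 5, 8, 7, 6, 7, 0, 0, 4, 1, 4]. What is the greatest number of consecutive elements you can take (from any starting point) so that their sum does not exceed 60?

Extend to the right; shrink from the left whenever the sum exceeds 60:
→ 4: sum 4, len 1
→ 2: sum 6, len 2
→ 2: sum 8, len 3
→ 4: sum 12, len 4
→ 9: sum 21, len 5
→ 0: sum 21, len 6
→ 5: sum 26, len 7
→ 8: sum 34, len 8
→ 7: sum 41, len 9
→ 6: sum 47, len 10
→ 7: sum 54, len 11
→ 0: sum 54, len 12
→ 0: sum 54, len 13
→ 4: sum 58, len 14
→ 1: sum 59, len 15
→ 4 (dropped 4): sum 59, len 15
Longest length seen: 15.

15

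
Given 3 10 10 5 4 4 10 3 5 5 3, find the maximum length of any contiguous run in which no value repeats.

add 3: [3] len 1
add 10: [3, 10] len 2
add 10 (repeat 10, move left end past it): [10] len 1
add 5: [10, 5] len 2
add 4: [10, 5, 4] len 3
add 4 (repeat 4, move left end past it): [4] len 1
add 10: [4, 10] len 2
add 3: [4, 10, 3] len 3
add 5: [4, 10, 3, 5] len 4
add 5 (repeat 5, move left end past it): [5] len 1
add 3: [5, 3] len 2
Longest all-distinct length: 4.

4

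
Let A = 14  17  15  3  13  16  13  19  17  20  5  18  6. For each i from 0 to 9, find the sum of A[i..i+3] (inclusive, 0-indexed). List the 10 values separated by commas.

49, 48, 47, 45, 61, 65, 69, 61, 60, 49

[14, 17, 15, 3] → sum 49
[17, 15, 3, 13] → sum 48
[15, 3, 13, 16] → sum 47
[3, 13, 16, 13] → sum 45
[13, 16, 13, 19] → sum 61
[16, 13, 19, 17] → sum 65
[13, 19, 17, 20] → sum 69
[19, 17, 20, 5] → sum 61
[17, 20, 5, 18] → sum 60
[20, 5, 18, 6] → sum 49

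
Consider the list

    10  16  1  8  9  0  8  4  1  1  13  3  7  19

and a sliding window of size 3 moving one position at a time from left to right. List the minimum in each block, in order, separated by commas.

1, 1, 1, 0, 0, 0, 1, 1, 1, 1, 3, 3

Sliding a size-3 window across the 14 values:
(10, 16, 1) → min 1
(16, 1, 8) → min 1
(1, 8, 9) → min 1
(8, 9, 0) → min 0
(9, 0, 8) → min 0
(0, 8, 4) → min 0
(8, 4, 1) → min 1
(4, 1, 1) → min 1
(1, 1, 13) → min 1
(1, 13, 3) → min 1
(13, 3, 7) → min 3
(3, 7, 19) → min 3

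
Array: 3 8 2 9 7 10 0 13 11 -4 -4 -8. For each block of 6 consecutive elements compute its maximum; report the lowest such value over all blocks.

10

(3, 8, 2, 9, 7, 10) → max 10
(8, 2, 9, 7, 10, 0) → max 10
(2, 9, 7, 10, 0, 13) → max 13
(9, 7, 10, 0, 13, 11) → max 13
(7, 10, 0, 13, 11, -4) → max 13
(10, 0, 13, 11, -4, -4) → max 13
(0, 13, 11, -4, -4, -8) → max 13
Lowest of these is 10.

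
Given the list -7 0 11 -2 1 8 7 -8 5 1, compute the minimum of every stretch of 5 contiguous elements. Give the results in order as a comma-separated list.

[-7, 0, 11, -2, 1] → min -7
[0, 11, -2, 1, 8] → min -2
[11, -2, 1, 8, 7] → min -2
[-2, 1, 8, 7, -8] → min -8
[1, 8, 7, -8, 5] → min -8
[8, 7, -8, 5, 1] → min -8

-7, -2, -2, -8, -8, -8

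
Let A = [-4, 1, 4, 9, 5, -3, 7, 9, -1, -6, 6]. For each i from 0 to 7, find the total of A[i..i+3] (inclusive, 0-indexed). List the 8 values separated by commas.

-4 1 4 9 → sum 10
1 4 9 5 → sum 19
4 9 5 -3 → sum 15
9 5 -3 7 → sum 18
5 -3 7 9 → sum 18
-3 7 9 -1 → sum 12
7 9 -1 -6 → sum 9
9 -1 -6 6 → sum 8

10, 19, 15, 18, 18, 12, 9, 8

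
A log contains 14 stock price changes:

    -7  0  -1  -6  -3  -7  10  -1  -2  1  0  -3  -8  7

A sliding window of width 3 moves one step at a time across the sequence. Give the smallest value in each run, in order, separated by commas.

[-7, 0, -1] → min -7
[0, -1, -6] → min -6
[-1, -6, -3] → min -6
[-6, -3, -7] → min -7
[-3, -7, 10] → min -7
[-7, 10, -1] → min -7
[10, -1, -2] → min -2
[-1, -2, 1] → min -2
[-2, 1, 0] → min -2
[1, 0, -3] → min -3
[0, -3, -8] → min -8
[-3, -8, 7] → min -8

-7, -6, -6, -7, -7, -7, -2, -2, -2, -3, -8, -8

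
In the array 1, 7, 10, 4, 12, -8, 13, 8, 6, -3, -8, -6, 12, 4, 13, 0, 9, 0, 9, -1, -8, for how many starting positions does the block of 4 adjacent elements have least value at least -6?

[1, 7, 10, 4] → min 1  ≥ -6 ✓
[7, 10, 4, 12] → min 4  ≥ -6 ✓
[10, 4, 12, -8] → min -8
[4, 12, -8, 13] → min -8
[12, -8, 13, 8] → min -8
[-8, 13, 8, 6] → min -8
[13, 8, 6, -3] → min -3  ≥ -6 ✓
[8, 6, -3, -8] → min -8
[6, -3, -8, -6] → min -8
[-3, -8, -6, 12] → min -8
[-8, -6, 12, 4] → min -8
[-6, 12, 4, 13] → min -6  ≥ -6 ✓
[12, 4, 13, 0] → min 0  ≥ -6 ✓
[4, 13, 0, 9] → min 0  ≥ -6 ✓
[13, 0, 9, 0] → min 0  ≥ -6 ✓
[0, 9, 0, 9] → min 0  ≥ -6 ✓
[9, 0, 9, -1] → min -1  ≥ -6 ✓
[0, 9, -1, -8] → min -8
9 windows satisfy the condition.

9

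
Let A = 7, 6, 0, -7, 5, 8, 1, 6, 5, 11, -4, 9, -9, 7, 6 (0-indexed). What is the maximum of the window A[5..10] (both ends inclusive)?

11

Elements at indices 5..10: 8, 1, 6, 5, 11, -4
max(8, 1, 6, 5, 11, -4) = 11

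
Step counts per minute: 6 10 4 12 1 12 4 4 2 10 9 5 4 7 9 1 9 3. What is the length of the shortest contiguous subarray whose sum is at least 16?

add 6: running sum 6 < 16
end 1: [6, 10] sum 16, len 2
end 2: [6, 10, 4] sum 20, len 3
end 3: [4, 12] sum 16, len 2
end 4: [4, 12, 1] sum 17, len 3
end 5: [12, 1, 12] sum 25, len 3
end 6: [12, 4] sum 16, len 2
end 7: [12, 4, 4] sum 20, len 3
end 8: [12, 4, 4, 2] sum 22, len 4
end 9: [4, 2, 10] sum 16, len 3
end 10: [10, 9] sum 19, len 2
end 11: [10, 9, 5] sum 24, len 3
end 12: [9, 5, 4] sum 18, len 3
end 13: [5, 4, 7] sum 16, len 3
end 14: [7, 9] sum 16, len 2
end 15: [7, 9, 1] sum 17, len 3
end 16: [9, 1, 9] sum 19, len 3
end 17: [9, 1, 9, 3] sum 22, len 4
Shortest qualifying length: 2.

2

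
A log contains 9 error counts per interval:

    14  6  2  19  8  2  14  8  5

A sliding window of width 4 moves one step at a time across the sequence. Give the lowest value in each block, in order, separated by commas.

2, 2, 2, 2, 2, 2

14 6 2 19 → min 2
6 2 19 8 → min 2
2 19 8 2 → min 2
19 8 2 14 → min 2
8 2 14 8 → min 2
2 14 8 5 → min 2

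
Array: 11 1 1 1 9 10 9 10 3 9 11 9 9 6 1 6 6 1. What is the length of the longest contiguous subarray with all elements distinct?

4

[11] len 1
[11, 1] len 2
[1] len 1
[1] len 1
[1, 9] len 2
[1, 9, 10] len 3
[10, 9] len 2
[9, 10] len 2
[9, 10, 3] len 3
[10, 3, 9] len 3
[10, 3, 9, 11] len 4
[11, 9] len 2
[9] len 1
[9, 6] len 2
[9, 6, 1] len 3
[1, 6] len 2
[6] len 1
[6, 1] len 2
Longest all-distinct length: 4.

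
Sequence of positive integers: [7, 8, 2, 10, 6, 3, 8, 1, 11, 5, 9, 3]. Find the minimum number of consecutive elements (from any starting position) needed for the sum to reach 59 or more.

add 7: running sum 7 < 59
add 8: running sum 15 < 59
add 2: running sum 17 < 59
add 10: running sum 27 < 59
add 6: running sum 33 < 59
add 3: running sum 36 < 59
add 8: running sum 44 < 59
add 1: running sum 45 < 59
add 11: running sum 56 < 59
add 5: shortest ending here [7, 8, 2, 10, 6, 3, 8, 1, 11, 5] sum 61, len 10
add 9: shortest ending here [8, 2, 10, 6, 3, 8, 1, 11, 5, 9] sum 63, len 10
add 3: shortest ending here [8, 2, 10, 6, 3, 8, 1, 11, 5, 9, 3] sum 66, len 11
Shortest qualifying length: 10.

10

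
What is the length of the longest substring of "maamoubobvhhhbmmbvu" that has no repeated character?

add m: [m] len 1
add a: [m, a] len 2
add a (repeat a, move left end past it): [a] len 1
add m: [a, m] len 2
add o: [a, m, o] len 3
add u: [a, m, o, u] len 4
add b: [a, m, o, u, b] len 5
add o (repeat o, move left end past it): [u, b, o] len 3
add b (repeat b, move left end past it): [o, b] len 2
add v: [o, b, v] len 3
add h: [o, b, v, h] len 4
add h (repeat h, move left end past it): [h] len 1
add h (repeat h, move left end past it): [h] len 1
add b: [h, b] len 2
add m: [h, b, m] len 3
add m (repeat m, move left end past it): [m] len 1
add b: [m, b] len 2
add v: [m, b, v] len 3
add u: [m, b, v, u] len 4
Longest all-distinct length: 5.

5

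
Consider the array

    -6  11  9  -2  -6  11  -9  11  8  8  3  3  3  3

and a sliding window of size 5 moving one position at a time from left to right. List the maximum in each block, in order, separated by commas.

11, 11, 11, 11, 11, 11, 11, 11, 8, 8

(-6, 11, 9, -2, -6) → max 11
(11, 9, -2, -6, 11) → max 11
(9, -2, -6, 11, -9) → max 11
(-2, -6, 11, -9, 11) → max 11
(-6, 11, -9, 11, 8) → max 11
(11, -9, 11, 8, 8) → max 11
(-9, 11, 8, 8, 3) → max 11
(11, 8, 8, 3, 3) → max 11
(8, 8, 3, 3, 3) → max 8
(8, 3, 3, 3, 3) → max 8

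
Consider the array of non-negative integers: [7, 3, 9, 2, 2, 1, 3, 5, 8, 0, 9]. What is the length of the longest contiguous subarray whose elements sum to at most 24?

7

Extend to the right; shrink from the left whenever the sum exceeds 24:
[7] sum 7 len 1
[7, 3] sum 10 len 2
[7, 3, 9] sum 19 len 3
[7, 3, 9, 2] sum 21 len 4
[7, 3, 9, 2, 2] sum 23 len 5
[7, 3, 9, 2, 2, 1] sum 24 len 6
[3, 9, 2, 2, 1, 3] sum 20 len 6
[9, 2, 2, 1, 3, 5] sum 22 len 6
[2, 2, 1, 3, 5, 8] sum 21 len 6
[2, 2, 1, 3, 5, 8, 0] sum 21 len 7
[5, 8, 0, 9] sum 22 len 4
Longest length seen: 7.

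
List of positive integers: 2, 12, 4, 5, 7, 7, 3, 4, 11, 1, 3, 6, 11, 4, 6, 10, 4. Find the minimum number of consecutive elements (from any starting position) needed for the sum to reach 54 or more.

add 2: running sum 2 < 54
add 12: running sum 14 < 54
add 4: running sum 18 < 54
add 5: running sum 23 < 54
add 7: running sum 30 < 54
add 7: running sum 37 < 54
add 3: running sum 40 < 54
add 4: running sum 44 < 54
add 11: shortest ending here [2, 12, 4, 5, 7, 7, 3, 4, 11] sum 55, len 9
add 1: shortest ending here [12, 4, 5, 7, 7, 3, 4, 11, 1] sum 54, len 9
add 3: shortest ending here [12, 4, 5, 7, 7, 3, 4, 11, 1, 3] sum 57, len 10
add 6: shortest ending here [12, 4, 5, 7, 7, 3, 4, 11, 1, 3, 6] sum 63, len 11
add 11: shortest ending here [5, 7, 7, 3, 4, 11, 1, 3, 6, 11] sum 58, len 10
add 4: shortest ending here [7, 7, 3, 4, 11, 1, 3, 6, 11, 4] sum 57, len 10
add 6: shortest ending here [7, 3, 4, 11, 1, 3, 6, 11, 4, 6] sum 56, len 10
add 10: shortest ending here [4, 11, 1, 3, 6, 11, 4, 6, 10] sum 56, len 9
add 4: shortest ending here [11, 1, 3, 6, 11, 4, 6, 10, 4] sum 56, len 9
Shortest qualifying length: 9.

9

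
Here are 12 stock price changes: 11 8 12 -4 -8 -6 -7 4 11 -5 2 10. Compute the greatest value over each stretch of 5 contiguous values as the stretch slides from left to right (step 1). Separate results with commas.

11 8 12 -4 -8 → max 12
8 12 -4 -8 -6 → max 12
12 -4 -8 -6 -7 → max 12
-4 -8 -6 -7 4 → max 4
-8 -6 -7 4 11 → max 11
-6 -7 4 11 -5 → max 11
-7 4 11 -5 2 → max 11
4 11 -5 2 10 → max 11

12, 12, 12, 4, 11, 11, 11, 11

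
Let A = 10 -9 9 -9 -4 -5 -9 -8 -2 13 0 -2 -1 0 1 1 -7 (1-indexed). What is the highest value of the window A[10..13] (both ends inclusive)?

13

Elements at indices 10..13: 13, 0, -2, -1
max(13, 0, -2, -1) = 13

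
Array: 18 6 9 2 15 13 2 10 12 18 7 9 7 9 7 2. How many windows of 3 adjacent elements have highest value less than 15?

(18, 6, 9) → max 18
(6, 9, 2) → max 9  < 15 ✓
(9, 2, 15) → max 15
(2, 15, 13) → max 15
(15, 13, 2) → max 15
(13, 2, 10) → max 13  < 15 ✓
(2, 10, 12) → max 12  < 15 ✓
(10, 12, 18) → max 18
(12, 18, 7) → max 18
(18, 7, 9) → max 18
(7, 9, 7) → max 9  < 15 ✓
(9, 7, 9) → max 9  < 15 ✓
(7, 9, 7) → max 9  < 15 ✓
(9, 7, 2) → max 9  < 15 ✓
7 windows satisfy the condition.

7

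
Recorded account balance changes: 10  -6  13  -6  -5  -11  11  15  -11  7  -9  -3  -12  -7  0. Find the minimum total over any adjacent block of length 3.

10 -6 13 → sum 17
-6 13 -6 → sum 1
13 -6 -5 → sum 2
-6 -5 -11 → sum -22
-5 -11 11 → sum -5
-11 11 15 → sum 15
11 15 -11 → sum 15
15 -11 7 → sum 11
-11 7 -9 → sum -13
7 -9 -3 → sum -5
-9 -3 -12 → sum -24
-3 -12 -7 → sum -22
-12 -7 0 → sum -19
Minimum of these is -24.

-24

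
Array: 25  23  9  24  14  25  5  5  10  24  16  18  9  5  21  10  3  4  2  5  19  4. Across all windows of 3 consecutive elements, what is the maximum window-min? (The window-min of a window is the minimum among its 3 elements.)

16

(25, 23, 9) → min 9
(23, 9, 24) → min 9
(9, 24, 14) → min 9
(24, 14, 25) → min 14
(14, 25, 5) → min 5
(25, 5, 5) → min 5
(5, 5, 10) → min 5
(5, 10, 24) → min 5
(10, 24, 16) → min 10
(24, 16, 18) → min 16
(16, 18, 9) → min 9
(18, 9, 5) → min 5
(9, 5, 21) → min 5
(5, 21, 10) → min 5
(21, 10, 3) → min 3
(10, 3, 4) → min 3
(3, 4, 2) → min 2
(4, 2, 5) → min 2
(2, 5, 19) → min 2
(5, 19, 4) → min 4
Maximum of these is 16.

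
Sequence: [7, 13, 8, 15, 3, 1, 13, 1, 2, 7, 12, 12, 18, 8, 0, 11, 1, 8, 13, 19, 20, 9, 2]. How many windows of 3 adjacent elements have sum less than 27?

[7, 13, 8] → sum 28
[13, 8, 15] → sum 36
[8, 15, 3] → sum 26  < 27 ✓
[15, 3, 1] → sum 19  < 27 ✓
[3, 1, 13] → sum 17  < 27 ✓
[1, 13, 1] → sum 15  < 27 ✓
[13, 1, 2] → sum 16  < 27 ✓
[1, 2, 7] → sum 10  < 27 ✓
[2, 7, 12] → sum 21  < 27 ✓
[7, 12, 12] → sum 31
[12, 12, 18] → sum 42
[12, 18, 8] → sum 38
[18, 8, 0] → sum 26  < 27 ✓
[8, 0, 11] → sum 19  < 27 ✓
[0, 11, 1] → sum 12  < 27 ✓
[11, 1, 8] → sum 20  < 27 ✓
[1, 8, 13] → sum 22  < 27 ✓
[8, 13, 19] → sum 40
[13, 19, 20] → sum 52
[19, 20, 9] → sum 48
[20, 9, 2] → sum 31
12 windows satisfy the condition.

12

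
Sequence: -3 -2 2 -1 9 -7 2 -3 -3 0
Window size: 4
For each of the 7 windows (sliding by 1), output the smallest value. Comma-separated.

Sliding a size-4 window across the 10 values:
(-3, -2, 2, -1) → min -3
(-2, 2, -1, 9) → min -2
(2, -1, 9, -7) → min -7
(-1, 9, -7, 2) → min -7
(9, -7, 2, -3) → min -7
(-7, 2, -3, -3) → min -7
(2, -3, -3, 0) → min -3

-3, -2, -7, -7, -7, -7, -3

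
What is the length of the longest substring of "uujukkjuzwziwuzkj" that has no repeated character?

6

add u: [u] len 1
add u (repeat u, move left end past it): [u] len 1
add j: [u, j] len 2
add u (repeat u, move left end past it): [j, u] len 2
add k: [j, u, k] len 3
add k (repeat k, move left end past it): [k] len 1
add j: [k, j] len 2
add u: [k, j, u] len 3
add z: [k, j, u, z] len 4
add w: [k, j, u, z, w] len 5
add z (repeat z, move left end past it): [w, z] len 2
add i: [w, z, i] len 3
add w (repeat w, move left end past it): [z, i, w] len 3
add u: [z, i, w, u] len 4
add z (repeat z, move left end past it): [i, w, u, z] len 4
add k: [i, w, u, z, k] len 5
add j: [i, w, u, z, k, j] len 6
Longest all-distinct length: 6.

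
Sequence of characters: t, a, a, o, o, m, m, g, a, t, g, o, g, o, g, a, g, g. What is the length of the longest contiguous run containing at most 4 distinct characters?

add t: window [t] (1 distinct), len 1
add a: window [t, a] (2 distinct), len 2
add a: window [t, a, a] (2 distinct), len 3
add o: window [t, a, a, o] (3 distinct), len 4
add o: window [t, a, a, o, o] (3 distinct), len 5
add m: window [t, a, a, o, o, m] (4 distinct), len 6
add m: window [t, a, a, o, o, m, m] (4 distinct), len 7
add g: window [a, a, o, o, m, m, g] (4 distinct), len 7
add a: window [a, a, o, o, m, m, g, a] (4 distinct), len 8
add t: window [m, m, g, a, t] (4 distinct), len 5
add g: window [m, m, g, a, t, g] (4 distinct), len 6
add o: window [g, a, t, g, o] (4 distinct), len 5
add g: window [g, a, t, g, o, g] (4 distinct), len 6
add o: window [g, a, t, g, o, g, o] (4 distinct), len 7
add g: window [g, a, t, g, o, g, o, g] (4 distinct), len 8
add a: window [g, a, t, g, o, g, o, g, a] (4 distinct), len 9
add g: window [g, a, t, g, o, g, o, g, a, g] (4 distinct), len 10
add g: window [g, a, t, g, o, g, o, g, a, g, g] (4 distinct), len 11
Longest length with ≤4 distinct: 11.

11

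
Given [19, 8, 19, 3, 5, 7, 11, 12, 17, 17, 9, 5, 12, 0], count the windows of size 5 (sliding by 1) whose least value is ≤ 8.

(19, 8, 19, 3, 5) → min 3  ≤ 8 ✓
(8, 19, 3, 5, 7) → min 3  ≤ 8 ✓
(19, 3, 5, 7, 11) → min 3  ≤ 8 ✓
(3, 5, 7, 11, 12) → min 3  ≤ 8 ✓
(5, 7, 11, 12, 17) → min 5  ≤ 8 ✓
(7, 11, 12, 17, 17) → min 7  ≤ 8 ✓
(11, 12, 17, 17, 9) → min 9
(12, 17, 17, 9, 5) → min 5  ≤ 8 ✓
(17, 17, 9, 5, 12) → min 5  ≤ 8 ✓
(17, 9, 5, 12, 0) → min 0  ≤ 8 ✓
9 windows satisfy the condition.

9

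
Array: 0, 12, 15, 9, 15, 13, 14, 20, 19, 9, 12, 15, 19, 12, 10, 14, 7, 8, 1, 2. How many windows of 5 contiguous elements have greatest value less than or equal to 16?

6

0 12 15 9 15 → max 15  ≤ 16 ✓
12 15 9 15 13 → max 15  ≤ 16 ✓
15 9 15 13 14 → max 15  ≤ 16 ✓
9 15 13 14 20 → max 20
15 13 14 20 19 → max 20
13 14 20 19 9 → max 20
14 20 19 9 12 → max 20
20 19 9 12 15 → max 20
19 9 12 15 19 → max 19
9 12 15 19 12 → max 19
12 15 19 12 10 → max 19
15 19 12 10 14 → max 19
19 12 10 14 7 → max 19
12 10 14 7 8 → max 14  ≤ 16 ✓
10 14 7 8 1 → max 14  ≤ 16 ✓
14 7 8 1 2 → max 14  ≤ 16 ✓
6 windows satisfy the condition.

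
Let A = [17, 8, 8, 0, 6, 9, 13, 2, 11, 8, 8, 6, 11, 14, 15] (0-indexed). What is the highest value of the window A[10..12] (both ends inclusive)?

11

Elements at indices 10..12: 8, 6, 11
max(8, 6, 11) = 11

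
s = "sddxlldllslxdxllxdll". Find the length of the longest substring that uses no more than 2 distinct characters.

5

add s: window [s] (1 distinct), len 1
add d: window [s, d] (2 distinct), len 2
add d: window [s, d, d] (2 distinct), len 3
add x: window [d, d, x] (2 distinct), len 3
add l: window [x, l] (2 distinct), len 2
add l: window [x, l, l] (2 distinct), len 3
add d: window [l, l, d] (2 distinct), len 3
add l: window [l, l, d, l] (2 distinct), len 4
add l: window [l, l, d, l, l] (2 distinct), len 5
add s: window [l, l, s] (2 distinct), len 3
add l: window [l, l, s, l] (2 distinct), len 4
add x: window [l, x] (2 distinct), len 2
add d: window [x, d] (2 distinct), len 2
add x: window [x, d, x] (2 distinct), len 3
add l: window [x, l] (2 distinct), len 2
add l: window [x, l, l] (2 distinct), len 3
add x: window [x, l, l, x] (2 distinct), len 4
add d: window [x, d] (2 distinct), len 2
add l: window [d, l] (2 distinct), len 2
add l: window [d, l, l] (2 distinct), len 3
Longest length with ≤2 distinct: 5.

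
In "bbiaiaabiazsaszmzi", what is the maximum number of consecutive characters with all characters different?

5

add b: [b] len 1
add b (repeat b, move left end past it): [b] len 1
add i: [b, i] len 2
add a: [b, i, a] len 3
add i (repeat i, move left end past it): [a, i] len 2
add a (repeat a, move left end past it): [i, a] len 2
add a (repeat a, move left end past it): [a] len 1
add b: [a, b] len 2
add i: [a, b, i] len 3
add a (repeat a, move left end past it): [b, i, a] len 3
add z: [b, i, a, z] len 4
add s: [b, i, a, z, s] len 5
add a (repeat a, move left end past it): [z, s, a] len 3
add s (repeat s, move left end past it): [a, s] len 2
add z: [a, s, z] len 3
add m: [a, s, z, m] len 4
add z (repeat z, move left end past it): [m, z] len 2
add i: [m, z, i] len 3
Longest all-distinct length: 5.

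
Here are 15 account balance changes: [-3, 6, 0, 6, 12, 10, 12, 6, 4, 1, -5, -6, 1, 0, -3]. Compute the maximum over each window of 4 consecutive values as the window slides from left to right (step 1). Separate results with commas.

(-3, 6, 0, 6) → max 6
(6, 0, 6, 12) → max 12
(0, 6, 12, 10) → max 12
(6, 12, 10, 12) → max 12
(12, 10, 12, 6) → max 12
(10, 12, 6, 4) → max 12
(12, 6, 4, 1) → max 12
(6, 4, 1, -5) → max 6
(4, 1, -5, -6) → max 4
(1, -5, -6, 1) → max 1
(-5, -6, 1, 0) → max 1
(-6, 1, 0, -3) → max 1

6, 12, 12, 12, 12, 12, 12, 6, 4, 1, 1, 1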